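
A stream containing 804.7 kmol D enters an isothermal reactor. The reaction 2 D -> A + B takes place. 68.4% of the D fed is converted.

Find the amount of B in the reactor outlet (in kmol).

D reacted = 0.684 × 804.7 = 550.4 kmol; ν_D = −2, so ξ = 550.4/2 = 275.2 kmol.
Outlet amounts (n = n₀ + ν ξ):
  D: 804.7 − 2(275.2) = 254.3
  A: 0 + 1(275.2) = 275.2
  B: 0 + 1(275.2) = 275.2

275 kmol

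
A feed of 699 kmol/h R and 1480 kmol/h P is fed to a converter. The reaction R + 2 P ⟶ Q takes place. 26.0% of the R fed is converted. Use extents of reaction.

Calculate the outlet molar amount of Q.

R reacted = 0.26 × 699 = 181.7 kmol/h; ν_R = −1, so ξ = 181.7/1 = 181.7 kmol/h.
Outlet amounts (n = n₀ + ν ξ):
  R: 699 − 1(181.7) = 517.3
  P: 1480 − 2(181.7) = 1117
  Q: 0 + 1(181.7) = 181.7

182 kmol/h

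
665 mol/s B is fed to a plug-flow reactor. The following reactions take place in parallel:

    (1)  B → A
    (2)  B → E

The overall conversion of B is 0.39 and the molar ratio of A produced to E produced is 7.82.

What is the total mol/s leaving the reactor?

665 mol/s

Conversion of B: B consumed = 0.39 × 665 = 259.4 mol/s = 1ξ₁ + 1ξ₂.
Selectivity: 1ξ₁ / (1ξ₂) = 7.82 → ξ₁ = 7.82 ξ₂.
Substitute: (1·7.82 + 1) ξ₂ = 259.4 → ξ₂ = 29.4 mol/s, ξ₁ = 229.9 mol/s.
Outlet amounts (n = n₀ + Σ ν·ξ):
  B: 665 − 1(229.9) − 1(29.4) = 405.6
  A: 0 + 1(229.9) = 229.9
  E: 0 + 1(29.4) = 29.4
Total out = 405.6 + 229.9 + 29.4 = 665 mol/s.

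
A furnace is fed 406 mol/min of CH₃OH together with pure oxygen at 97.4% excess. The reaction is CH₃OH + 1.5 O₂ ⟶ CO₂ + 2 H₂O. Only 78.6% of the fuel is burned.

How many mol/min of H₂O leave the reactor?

638 mol/min

Stoichiometric O₂ = 1.5 × 406 = 609 mol/min; O₂ fed = 609 × 1.974 = 1202 mol/min.
Fuel reacted = 0.786 × 406 → ξ = 319.1 mol/min.
Outlet (n = n₀ + ν ξ):
  CH₃OH: 406 − 1(319.1) = 86.88
  O₂: 1202 − 1.5(319.1) = 723.5
  CO₂: 0 + 1(319.1) = 319.1
  H₂O: 0 + 2(319.1) = 638.2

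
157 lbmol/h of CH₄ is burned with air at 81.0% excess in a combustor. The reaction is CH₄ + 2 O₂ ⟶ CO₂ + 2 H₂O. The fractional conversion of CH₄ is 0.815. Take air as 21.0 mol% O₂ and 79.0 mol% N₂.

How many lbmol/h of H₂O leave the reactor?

256 lbmol/h

Stoichiometric O₂ = 2 × 157 = 314 lbmol/h; O₂ fed = 314 × 1.810 = 568.3 lbmol/h.
N₂ fed = 568.3 × 79/21 = 2138 lbmol/h.
Fuel reacted = 0.815 × 157 → ξ = 128 lbmol/h.
Outlet (n = n₀ + ν ξ):
  CH₄: 157 − 1(128) = 29.05
  O₂: 568.3 − 2(128) = 312.4
  N₂: 2138 (inert)
  CO₂: 0 + 1(128) = 128
  H₂O: 0 + 2(128) = 255.9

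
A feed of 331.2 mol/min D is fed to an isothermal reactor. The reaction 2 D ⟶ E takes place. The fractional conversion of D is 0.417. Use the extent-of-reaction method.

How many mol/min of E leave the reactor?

69.1 mol/min

D reacted = 0.417 × 331.2 = 138.1 mol/min; ν_D = −2, so ξ = 138.1/2 = 69.06 mol/min.
Outlet amounts (n = n₀ + ν ξ):
  D: 331.2 − 2(69.06) = 193.1
  E: 0 + 1(69.06) = 69.06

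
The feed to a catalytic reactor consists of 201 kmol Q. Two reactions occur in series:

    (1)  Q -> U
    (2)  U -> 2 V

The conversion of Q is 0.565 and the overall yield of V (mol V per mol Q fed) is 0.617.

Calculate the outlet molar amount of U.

Conversion of Q: Q consumed = 1ξ₁ = 0.565 × 201 → ξ₁ = 113.6 kmol.
Yield of V: 2ξ₂ / 201 = 0.617 → ξ₂ = 62.01 kmol.
Outlet amounts (n = n₀ + Σ ν·ξ):
  Q: 201 − 1(113.6) = 87.44
  U: 0 + 1(113.6) − 1(62.01) = 51.56
  V: 0 + 2(62.01) = 124

51.6 kmol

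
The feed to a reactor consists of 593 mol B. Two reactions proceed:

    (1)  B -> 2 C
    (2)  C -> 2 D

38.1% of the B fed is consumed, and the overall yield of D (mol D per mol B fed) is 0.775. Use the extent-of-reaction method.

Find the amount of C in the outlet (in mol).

222 mol

Conversion of B: B consumed = 1ξ₁ = 0.381 × 593 → ξ₁ = 225.9 mol.
Yield of D: 2ξ₂ / 593 = 0.775 → ξ₂ = 229.8 mol.
Outlet amounts (n = n₀ + Σ ν·ξ):
  B: 593 − 1(225.9) = 367.1
  C: 0 + 2(225.9) − 1(229.8) = 222.1
  D: 0 + 2(229.8) = 459.6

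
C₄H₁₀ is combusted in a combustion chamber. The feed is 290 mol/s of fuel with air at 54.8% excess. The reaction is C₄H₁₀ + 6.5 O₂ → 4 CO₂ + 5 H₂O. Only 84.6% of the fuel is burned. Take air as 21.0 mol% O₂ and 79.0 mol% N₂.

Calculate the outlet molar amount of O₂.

Stoichiometric O₂ = 6.5 × 290 = 1885 mol/s; O₂ fed = 1885 × 1.548 = 2918 mol/s.
N₂ fed = 2918 × 79/21 = 10980 mol/s.
Fuel reacted = 0.846 × 290 → ξ = 245.3 mol/s.
Outlet (n = n₀ + ν ξ):
  C₄H₁₀: 290 − 1(245.3) = 44.66
  O₂: 2918 − 6.5(245.3) = 1323
  N₂: 10980 (inert)
  CO₂: 0 + 4(245.3) = 981.4
  H₂O: 0 + 5(245.3) = 1227

1320 mol/s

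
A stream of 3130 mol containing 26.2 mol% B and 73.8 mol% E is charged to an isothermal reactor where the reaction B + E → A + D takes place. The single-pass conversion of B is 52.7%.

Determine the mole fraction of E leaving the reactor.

B reacted = 0.527 × 820.1 = 432.2 mol; ν_B = −1, so ξ = 432.2/1 = 432.2 mol.
Outlet amounts (n = n₀ + ν ξ):
  B: 820.1 − 1(432.2) = 387.9
  E: 2310 − 1(432.2) = 1878
  A: 0 + 1(432.2) = 432.2
  D: 0 + 1(432.2) = 432.2
Total out = 3130 mol; y_E = 1878 / 3130 = 0.5999.

0.6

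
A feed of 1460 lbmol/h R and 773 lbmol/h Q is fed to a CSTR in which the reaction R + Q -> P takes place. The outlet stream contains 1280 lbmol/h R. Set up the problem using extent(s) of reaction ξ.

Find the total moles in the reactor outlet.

2050 lbmol/h

For R: n = n₀ − 1ξ → 1280 = 1460 − 1ξ, giving ξ = 180 lbmol/h.
Outlet amounts (n = n₀ + ν ξ):
  R: 1460 − 1(180) = 1280
  Q: 773 − 1(180) = 593
  P: 0 + 1(180) = 180
Total out = 1280 + 593 + 180 = 2053 lbmol/h.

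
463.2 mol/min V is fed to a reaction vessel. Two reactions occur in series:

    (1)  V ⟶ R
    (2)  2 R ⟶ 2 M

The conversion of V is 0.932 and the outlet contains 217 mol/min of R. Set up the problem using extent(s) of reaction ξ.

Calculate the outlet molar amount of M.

Conversion of V: V consumed = 1ξ₁ = 0.932 × 463.2 → ξ₁ = 431.7 mol/min.
R balance: n_R = 0 + 1ξ₁ − 2ξ₂ = 217 → ξ₂ = (1·431.7 − 217)/2 = 107.4 mol/min.
Outlet amounts (n = n₀ + Σ ν·ξ):
  V: 463.2 − 1(431.7) = 31.5
  R: 0 + 1(431.7) − 2(107.4) = 217
  M: 0 + 2(107.4) = 214.7

215 mol/min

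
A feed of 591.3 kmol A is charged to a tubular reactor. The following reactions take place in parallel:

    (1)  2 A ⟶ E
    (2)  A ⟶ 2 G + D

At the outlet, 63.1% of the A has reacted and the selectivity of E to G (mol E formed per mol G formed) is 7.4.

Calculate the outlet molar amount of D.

12.2 kmol

Conversion of A: A consumed = 0.631 × 591.3 = 373.1 kmol = 2ξ₁ + 1ξ₂.
Selectivity: 1ξ₁ / (2ξ₂) = 7.4 → ξ₁ = 14.8 ξ₂.
Substitute: (2·14.8 + 1) ξ₂ = 373.1 → ξ₂ = 12.19 kmol, ξ₁ = 180.5 kmol.
Outlet amounts (n = n₀ + Σ ν·ξ):
  A: 591.3 − 2(180.5) − 1(12.19) = 218.2
  E: 0 + 1(180.5) = 180.5
  G: 0 + 2(12.19) = 24.39
  D: 0 + 1(12.19) = 12.19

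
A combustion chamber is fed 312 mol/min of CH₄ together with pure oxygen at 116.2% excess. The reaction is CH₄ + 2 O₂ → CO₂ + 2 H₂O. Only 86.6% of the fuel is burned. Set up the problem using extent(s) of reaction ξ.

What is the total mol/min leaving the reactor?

1660 mol/min

Stoichiometric O₂ = 2 × 312 = 624 mol/min; O₂ fed = 624 × 2.162 = 1349 mol/min.
Fuel reacted = 0.866 × 312 → ξ = 270.2 mol/min.
Outlet (n = n₀ + ν ξ):
  CH₄: 312 − 1(270.2) = 41.81
  O₂: 1349 − 2(270.2) = 808.7
  CO₂: 0 + 1(270.2) = 270.2
  H₂O: 0 + 2(270.2) = 540.4
Total out = 41.81 + 808.7 + 270.2 + 540.4 = 1661 mol/min.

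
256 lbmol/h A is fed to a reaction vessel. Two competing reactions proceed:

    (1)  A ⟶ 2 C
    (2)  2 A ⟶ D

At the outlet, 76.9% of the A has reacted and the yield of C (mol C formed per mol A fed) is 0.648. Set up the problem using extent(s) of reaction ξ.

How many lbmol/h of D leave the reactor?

Yield of C: 2ξ₁ / 256 = 0.648 → ξ₁ = 82.94 lbmol/h.
Conversion of A: 1ξ₁ + 2ξ₂ = 0.769 × 256 = 196.9 → ξ₂ = 56.96 lbmol/h.
Outlet amounts (n = n₀ + Σ ν·ξ):
  A: 256 − 1(82.94) − 2(56.96) = 59.14
  C: 0 + 2(82.94) = 165.9
  D: 0 + 1(56.96) = 56.96

57 lbmol/h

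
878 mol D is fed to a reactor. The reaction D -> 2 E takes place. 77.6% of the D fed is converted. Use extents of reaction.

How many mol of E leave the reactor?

1360 mol

D reacted = 0.776 × 878 = 681.3 mol; ν_D = −1, so ξ = 681.3/1 = 681.3 mol.
Outlet amounts (n = n₀ + ν ξ):
  D: 878 − 1(681.3) = 196.7
  E: 0 + 2(681.3) = 1363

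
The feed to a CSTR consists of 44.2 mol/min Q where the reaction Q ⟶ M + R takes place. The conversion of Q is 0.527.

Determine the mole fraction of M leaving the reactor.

Q reacted = 0.527 × 44.2 = 23.29 mol/min; ν_Q = −1, so ξ = 23.29/1 = 23.29 mol/min.
Outlet amounts (n = n₀ + ν ξ):
  Q: 44.2 − 1(23.29) = 20.91
  M: 0 + 1(23.29) = 23.29
  R: 0 + 1(23.29) = 23.29
Total out = 67.49 mol/min; y_M = 23.29 / 67.49 = 0.3451.

0.345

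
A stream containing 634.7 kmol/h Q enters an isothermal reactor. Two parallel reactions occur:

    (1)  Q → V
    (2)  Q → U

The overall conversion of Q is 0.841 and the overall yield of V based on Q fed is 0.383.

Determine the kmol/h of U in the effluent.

291 kmol/h

Yield of V: 1ξ₁ / 634.7 = 0.383 → ξ₁ = 243.1 kmol/h.
Conversion of Q: 1ξ₁ + 1ξ₂ = 0.841 × 634.7 = 533.8 → ξ₂ = 290.7 kmol/h.
Outlet amounts (n = n₀ + Σ ν·ξ):
  Q: 634.7 − 1(243.1) − 1(290.7) = 100.9
  V: 0 + 1(243.1) = 243.1
  U: 0 + 1(290.7) = 290.7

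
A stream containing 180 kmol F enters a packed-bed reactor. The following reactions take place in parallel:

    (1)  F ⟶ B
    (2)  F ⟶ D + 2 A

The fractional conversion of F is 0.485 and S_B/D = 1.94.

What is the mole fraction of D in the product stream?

0.124

Conversion of F: F consumed = 0.485 × 180 = 87.3 kmol = 1ξ₁ + 1ξ₂.
Selectivity: 1ξ₁ / (1ξ₂) = 1.94 → ξ₁ = 1.94 ξ₂.
Substitute: (1·1.94 + 1) ξ₂ = 87.3 → ξ₂ = 29.69 kmol, ξ₁ = 57.61 kmol.
Outlet amounts (n = n₀ + Σ ν·ξ):
  F: 180 − 1(57.61) − 1(29.69) = 92.7
  B: 0 + 1(57.61) = 57.61
  D: 0 + 1(29.69) = 29.69
  A: 0 + 2(29.69) = 59.39
Total out = 239.4 kmol; y_D = 29.69 / 239.4 = 0.124.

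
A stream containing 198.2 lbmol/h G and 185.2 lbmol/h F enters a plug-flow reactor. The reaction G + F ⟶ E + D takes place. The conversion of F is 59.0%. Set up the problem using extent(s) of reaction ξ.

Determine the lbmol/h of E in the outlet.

F reacted = 0.59 × 185.2 = 109.3 lbmol/h; ν_F = −1, so ξ = 109.3/1 = 109.3 lbmol/h.
Outlet amounts (n = n₀ + ν ξ):
  G: 198.2 − 1(109.3) = 88.93
  F: 185.2 − 1(109.3) = 75.93
  E: 0 + 1(109.3) = 109.3
  D: 0 + 1(109.3) = 109.3

109 lbmol/h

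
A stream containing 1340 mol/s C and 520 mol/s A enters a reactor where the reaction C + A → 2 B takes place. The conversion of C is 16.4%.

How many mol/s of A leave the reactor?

300 mol/s

C reacted = 0.164 × 1340 = 219.8 mol/s; ν_C = −1, so ξ = 219.8/1 = 219.8 mol/s.
Outlet amounts (n = n₀ + ν ξ):
  C: 1340 − 1(219.8) = 1120
  A: 520 − 1(219.8) = 300.2
  B: 0 + 2(219.8) = 439.5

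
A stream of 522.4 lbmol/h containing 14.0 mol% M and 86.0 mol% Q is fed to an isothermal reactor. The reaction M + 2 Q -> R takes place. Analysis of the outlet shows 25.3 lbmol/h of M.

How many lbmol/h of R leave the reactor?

47.8 lbmol/h

For M: n = n₀ − 1ξ → 25.3 = 73.14 − 1ξ, giving ξ = 47.84 lbmol/h.
Outlet amounts (n = n₀ + ν ξ):
  M: 73.14 − 1(47.84) = 25.3
  Q: 449.3 − 2(47.84) = 353.6
  R: 0 + 1(47.84) = 47.84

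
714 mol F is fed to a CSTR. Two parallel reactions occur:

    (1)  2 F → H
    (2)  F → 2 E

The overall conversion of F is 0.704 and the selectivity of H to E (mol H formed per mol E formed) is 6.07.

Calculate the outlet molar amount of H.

241 mol

Conversion of F: F consumed = 0.704 × 714 = 502.7 mol = 2ξ₁ + 1ξ₂.
Selectivity: 1ξ₁ / (2ξ₂) = 6.07 → ξ₁ = 12.14 ξ₂.
Substitute: (2·12.14 + 1) ξ₂ = 502.7 → ξ₂ = 19.88 mol, ξ₁ = 241.4 mol.
Outlet amounts (n = n₀ + Σ ν·ξ):
  F: 714 − 2(241.4) − 1(19.88) = 211.3
  H: 0 + 1(241.4) = 241.4
  E: 0 + 2(19.88) = 39.77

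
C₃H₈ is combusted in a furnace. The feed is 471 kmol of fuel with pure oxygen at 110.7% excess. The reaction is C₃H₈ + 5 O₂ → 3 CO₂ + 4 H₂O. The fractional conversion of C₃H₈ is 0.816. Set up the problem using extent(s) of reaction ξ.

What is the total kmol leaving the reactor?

5820 kmol

Stoichiometric O₂ = 5 × 471 = 2355 kmol; O₂ fed = 2355 × 2.107 = 4962 kmol.
Fuel reacted = 0.816 × 471 → ξ = 384.3 kmol.
Outlet (n = n₀ + ν ξ):
  C₃H₈: 471 − 1(384.3) = 86.66
  O₂: 4962 − 5(384.3) = 3040
  CO₂: 0 + 3(384.3) = 1153
  H₂O: 0 + 4(384.3) = 1537
Total out = 86.66 + 3040 + 1153 + 1537 = 5817 kmol.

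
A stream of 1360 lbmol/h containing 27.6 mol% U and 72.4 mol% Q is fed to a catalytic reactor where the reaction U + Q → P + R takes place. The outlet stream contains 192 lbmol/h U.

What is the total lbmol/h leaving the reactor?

For U: n = n₀ − 1ξ → 192 = 375.4 − 1ξ, giving ξ = 183.4 lbmol/h.
Outlet amounts (n = n₀ + ν ξ):
  U: 375.4 − 1(183.4) = 192
  Q: 984.6 − 1(183.4) = 801.3
  P: 0 + 1(183.4) = 183.4
  R: 0 + 1(183.4) = 183.4
Total out = 192 + 801.3 + 183.4 + 183.4 = 1360 lbmol/h.

1360 lbmol/h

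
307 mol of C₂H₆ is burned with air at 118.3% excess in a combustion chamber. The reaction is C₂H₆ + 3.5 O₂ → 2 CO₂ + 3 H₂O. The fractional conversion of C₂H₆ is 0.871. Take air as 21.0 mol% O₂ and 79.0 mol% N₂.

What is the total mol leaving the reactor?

11600 mol

Stoichiometric O₂ = 3.5 × 307 = 1074 mol; O₂ fed = 1074 × 2.183 = 2346 mol.
N₂ fed = 2346 × 79/21 = 8824 mol.
Fuel reacted = 0.871 × 307 → ξ = 267.4 mol.
Outlet (n = n₀ + ν ξ):
  C₂H₆: 307 − 1(267.4) = 39.6
  O₂: 2346 − 3.5(267.4) = 1410
  N₂: 8824 (inert)
  CO₂: 0 + 2(267.4) = 534.8
  H₂O: 0 + 3(267.4) = 802.2
Total out = 39.6 + 1410 + 8824 + 534.8 + 802.2 = 11610 mol.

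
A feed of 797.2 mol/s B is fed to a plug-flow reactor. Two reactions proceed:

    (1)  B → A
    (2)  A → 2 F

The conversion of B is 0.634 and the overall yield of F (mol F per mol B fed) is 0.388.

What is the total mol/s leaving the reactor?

952 mol/s

Conversion of B: B consumed = 1ξ₁ = 0.634 × 797.2 → ξ₁ = 505.4 mol/s.
Yield of F: 2ξ₂ / 797.2 = 0.388 → ξ₂ = 154.7 mol/s.
Outlet amounts (n = n₀ + Σ ν·ξ):
  B: 797.2 − 1(505.4) = 291.8
  A: 0 + 1(505.4) − 1(154.7) = 350.8
  F: 0 + 2(154.7) = 309.3
Total out = 291.8 + 350.8 + 309.3 = 951.9 mol/s.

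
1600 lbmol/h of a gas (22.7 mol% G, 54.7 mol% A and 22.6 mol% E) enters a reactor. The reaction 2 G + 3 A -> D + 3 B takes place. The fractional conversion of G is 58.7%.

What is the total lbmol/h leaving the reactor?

G reacted = 0.587 × 363.2 = 213.2 lbmol/h; ν_G = −2, so ξ = 213.2/2 = 106.6 lbmol/h.
Outlet amounts (n = n₀ + ν ξ):
  G: 363.2 − 2(106.6) = 150
  A: 875.2 − 3(106.6) = 555.4
  D: 0 + 1(106.6) = 106.6
  B: 0 + 3(106.6) = 319.8
  E: 361.6 (inert)
Total out = 150 + 555.4 + 106.6 + 319.8 + 361.6 = 1493 lbmol/h.

1490 lbmol/h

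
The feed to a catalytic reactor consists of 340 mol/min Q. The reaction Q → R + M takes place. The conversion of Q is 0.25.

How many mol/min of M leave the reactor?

85 mol/min

Q reacted = 0.25 × 340 = 85 mol/min; ν_Q = −1, so ξ = 85/1 = 85 mol/min.
Outlet amounts (n = n₀ + ν ξ):
  Q: 340 − 1(85) = 255
  R: 0 + 1(85) = 85
  M: 0 + 1(85) = 85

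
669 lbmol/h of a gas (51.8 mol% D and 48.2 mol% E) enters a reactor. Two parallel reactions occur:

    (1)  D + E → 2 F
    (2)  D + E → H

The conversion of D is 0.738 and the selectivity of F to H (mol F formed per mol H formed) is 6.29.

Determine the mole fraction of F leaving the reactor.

Conversion of D: D consumed = 0.738 × 346.5 = 255.7 lbmol/h = 1ξ₁ + 1ξ₂.
Selectivity: 2ξ₁ / (1ξ₂) = 6.29 → ξ₁ = 3.145 ξ₂.
Substitute: (1·3.145 + 1) ξ₂ = 255.7 → ξ₂ = 61.7 lbmol/h, ξ₁ = 194 lbmol/h.
Outlet amounts (n = n₀ + Σ ν·ξ):
  D: 346.5 − 1(194) − 1(61.7) = 90.79
  E: 322.5 − 1(194) − 1(61.7) = 66.71
  F: 0 + 2(194) = 388.1
  H: 0 + 1(61.7) = 61.7
Total out = 607.3 lbmol/h; y_F = 388.1 / 607.3 = 0.6391.

0.639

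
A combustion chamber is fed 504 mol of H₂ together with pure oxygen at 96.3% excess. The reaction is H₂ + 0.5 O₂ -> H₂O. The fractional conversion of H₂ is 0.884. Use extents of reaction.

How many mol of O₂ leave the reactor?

272 mol

Stoichiometric O₂ = 0.5 × 504 = 252 mol; O₂ fed = 252 × 1.963 = 494.7 mol.
Fuel reacted = 0.884 × 504 → ξ = 445.5 mol.
Outlet (n = n₀ + ν ξ):
  H₂: 504 − 1(445.5) = 58.46
  O₂: 494.7 − 0.5(445.5) = 271.9
  H₂O: 0 + 1(445.5) = 445.5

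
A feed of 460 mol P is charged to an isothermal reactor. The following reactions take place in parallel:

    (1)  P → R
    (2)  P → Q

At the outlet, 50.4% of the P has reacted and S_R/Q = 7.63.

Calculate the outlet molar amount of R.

205 mol

Conversion of P: P consumed = 0.504 × 460 = 231.8 mol = 1ξ₁ + 1ξ₂.
Selectivity: 1ξ₁ / (1ξ₂) = 7.63 → ξ₁ = 7.63 ξ₂.
Substitute: (1·7.63 + 1) ξ₂ = 231.8 → ξ₂ = 26.86 mol, ξ₁ = 205 mol.
Outlet amounts (n = n₀ + Σ ν·ξ):
  P: 460 − 1(205) − 1(26.86) = 228.2
  R: 0 + 1(205) = 205
  Q: 0 + 1(26.86) = 26.86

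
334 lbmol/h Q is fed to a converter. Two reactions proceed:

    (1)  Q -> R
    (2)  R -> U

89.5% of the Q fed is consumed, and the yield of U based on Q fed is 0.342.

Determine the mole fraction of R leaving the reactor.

Conversion of Q: Q consumed = 1ξ₁ = 0.895 × 334 → ξ₁ = 298.9 lbmol/h.
Yield of U: 1ξ₂ / 334 = 0.342 → ξ₂ = 114.2 lbmol/h.
Outlet amounts (n = n₀ + Σ ν·ξ):
  Q: 334 − 1(298.9) = 35.07
  R: 0 + 1(298.9) − 1(114.2) = 184.7
  U: 0 + 1(114.2) = 114.2
Total out = 334 lbmol/h; y_R = 184.7 / 334 = 0.553.

0.553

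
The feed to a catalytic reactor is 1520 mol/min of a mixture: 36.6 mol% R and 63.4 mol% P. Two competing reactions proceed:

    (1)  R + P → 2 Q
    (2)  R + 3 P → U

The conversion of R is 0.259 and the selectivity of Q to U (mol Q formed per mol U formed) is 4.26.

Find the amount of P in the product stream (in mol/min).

Conversion of R: R consumed = 0.259 × 556.3 = 144.1 mol/min = 1ξ₁ + 1ξ₂.
Selectivity: 2ξ₁ / (1ξ₂) = 4.26 → ξ₁ = 2.13 ξ₂.
Substitute: (1·2.13 + 1) ξ₂ = 144.1 → ξ₂ = 46.03 mol/min, ξ₁ = 98.05 mol/min.
Outlet amounts (n = n₀ + Σ ν·ξ):
  R: 556.3 − 1(98.05) − 1(46.03) = 412.2
  P: 963.7 − 1(98.05) − 3(46.03) = 727.5
  Q: 0 + 2(98.05) = 196.1
  U: 0 + 1(46.03) = 46.03

728 mol/min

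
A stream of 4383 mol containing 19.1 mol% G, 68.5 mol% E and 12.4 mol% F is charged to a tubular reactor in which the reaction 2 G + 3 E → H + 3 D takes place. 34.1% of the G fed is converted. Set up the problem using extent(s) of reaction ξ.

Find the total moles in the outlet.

G reacted = 0.341 × 837.2 = 285.5 mol; ν_G = −2, so ξ = 285.5/2 = 142.7 mol.
Outlet amounts (n = n₀ + ν ξ):
  G: 837.2 − 2(142.7) = 551.7
  E: 3002 − 3(142.7) = 2574
  H: 0 + 1(142.7) = 142.7
  D: 0 + 3(142.7) = 428.2
  F: 543.5 (inert)
Total out = 551.7 + 2574 + 142.7 + 428.2 + 543.5 = 4240 mol.

4240 mol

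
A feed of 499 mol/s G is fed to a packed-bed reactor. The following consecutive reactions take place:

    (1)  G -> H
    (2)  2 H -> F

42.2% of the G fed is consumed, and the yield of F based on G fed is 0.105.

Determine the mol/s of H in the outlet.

106 mol/s

Conversion of G: G consumed = 1ξ₁ = 0.422 × 499 → ξ₁ = 210.6 mol/s.
Yield of F: 1ξ₂ / 499 = 0.105 → ξ₂ = 52.39 mol/s.
Outlet amounts (n = n₀ + Σ ν·ξ):
  G: 499 − 1(210.6) = 288.4
  H: 0 + 1(210.6) − 2(52.39) = 105.8
  F: 0 + 1(52.39) = 52.39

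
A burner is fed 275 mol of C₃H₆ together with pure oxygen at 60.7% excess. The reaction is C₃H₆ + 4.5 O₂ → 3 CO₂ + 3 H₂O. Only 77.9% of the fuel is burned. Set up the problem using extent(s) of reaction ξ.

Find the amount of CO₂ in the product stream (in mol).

Stoichiometric O₂ = 4.5 × 275 = 1238 mol; O₂ fed = 1238 × 1.607 = 1989 mol.
Fuel reacted = 0.779 × 275 → ξ = 214.2 mol.
Outlet (n = n₀ + ν ξ):
  C₃H₆: 275 − 1(214.2) = 60.78
  O₂: 1989 − 4.5(214.2) = 1025
  CO₂: 0 + 3(214.2) = 642.7
  H₂O: 0 + 3(214.2) = 642.7

643 mol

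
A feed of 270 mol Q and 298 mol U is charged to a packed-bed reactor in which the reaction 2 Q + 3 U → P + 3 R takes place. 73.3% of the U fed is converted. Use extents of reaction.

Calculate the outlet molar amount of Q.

U reacted = 0.733 × 298 = 218.4 mol; ν_U = −3, so ξ = 218.4/3 = 72.81 mol.
Outlet amounts (n = n₀ + ν ξ):
  Q: 270 − 2(72.81) = 124.4
  U: 298 − 3(72.81) = 79.57
  P: 0 + 1(72.81) = 72.81
  R: 0 + 3(72.81) = 218.4

124 mol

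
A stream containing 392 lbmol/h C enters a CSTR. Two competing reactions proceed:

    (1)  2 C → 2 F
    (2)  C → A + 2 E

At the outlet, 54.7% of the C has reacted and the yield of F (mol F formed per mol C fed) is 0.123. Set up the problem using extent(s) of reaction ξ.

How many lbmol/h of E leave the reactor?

Yield of F: 2ξ₁ / 392 = 0.123 → ξ₁ = 24.11 lbmol/h.
Conversion of C: 2ξ₁ + 1ξ₂ = 0.547 × 392 = 214.4 → ξ₂ = 166.2 lbmol/h.
Outlet amounts (n = n₀ + Σ ν·ξ):
  C: 392 − 2(24.11) − 1(166.2) = 177.6
  F: 0 + 2(24.11) = 48.22
  A: 0 + 1(166.2) = 166.2
  E: 0 + 2(166.2) = 332.4

332 lbmol/h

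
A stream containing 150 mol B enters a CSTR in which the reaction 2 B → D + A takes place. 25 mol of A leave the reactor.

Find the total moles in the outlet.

150 mol

For A: n = n₀ + 1ξ → 25 = 0 + 1ξ, giving ξ = 25 mol.
Outlet amounts (n = n₀ + ν ξ):
  B: 150 − 2(25) = 100
  D: 0 + 1(25) = 25
  A: 0 + 1(25) = 25
Total out = 100 + 25 + 25 = 150 mol.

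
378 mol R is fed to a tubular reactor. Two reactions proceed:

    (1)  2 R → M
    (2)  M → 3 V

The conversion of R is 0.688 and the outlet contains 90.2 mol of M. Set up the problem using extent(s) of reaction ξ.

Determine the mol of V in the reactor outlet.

119 mol

Conversion of R: R consumed = 2ξ₁ = 0.688 × 378 → ξ₁ = 130 mol.
M balance: n_M = 0 + 1ξ₁ − 1ξ₂ = 90.2 → ξ₂ = (1·130 − 90.2)/1 = 39.83 mol.
Outlet amounts (n = n₀ + Σ ν·ξ):
  R: 378 − 2(130) = 117.9
  M: 0 + 1(130) − 1(39.83) = 90.2
  V: 0 + 3(39.83) = 119.5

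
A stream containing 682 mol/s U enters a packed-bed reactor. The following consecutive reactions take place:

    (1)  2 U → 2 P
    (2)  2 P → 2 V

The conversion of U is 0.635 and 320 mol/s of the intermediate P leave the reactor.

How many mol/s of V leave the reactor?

Conversion of U: U consumed = 2ξ₁ = 0.635 × 682 → ξ₁ = 216.5 mol/s.
P balance: n_P = 0 + 2ξ₁ − 2ξ₂ = 320 → ξ₂ = (2·216.5 − 320)/2 = 56.53 mol/s.
Outlet amounts (n = n₀ + Σ ν·ξ):
  U: 682 − 2(216.5) = 248.9
  P: 0 + 2(216.5) − 2(56.53) = 320
  V: 0 + 2(56.53) = 113.1

113 mol/s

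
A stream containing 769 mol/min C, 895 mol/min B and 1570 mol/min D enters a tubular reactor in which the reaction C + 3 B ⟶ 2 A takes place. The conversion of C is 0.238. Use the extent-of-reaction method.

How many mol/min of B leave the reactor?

C reacted = 0.238 × 769 = 183 mol/min; ν_C = −1, so ξ = 183/1 = 183 mol/min.
Outlet amounts (n = n₀ + ν ξ):
  C: 769 − 1(183) = 586
  B: 895 − 3(183) = 345.9
  A: 0 + 2(183) = 366
  D: 1570 (inert)

346 mol/min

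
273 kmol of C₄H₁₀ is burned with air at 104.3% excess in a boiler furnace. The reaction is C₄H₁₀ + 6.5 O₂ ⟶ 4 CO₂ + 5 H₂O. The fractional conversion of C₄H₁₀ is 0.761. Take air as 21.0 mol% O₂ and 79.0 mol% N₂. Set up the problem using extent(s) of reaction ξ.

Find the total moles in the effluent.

Stoichiometric O₂ = 6.5 × 273 = 1774 kmol; O₂ fed = 1774 × 2.043 = 3625 kmol.
N₂ fed = 3625 × 79/21 = 13640 kmol.
Fuel reacted = 0.761 × 273 → ξ = 207.8 kmol.
Outlet (n = n₀ + ν ξ):
  C₄H₁₀: 273 − 1(207.8) = 65.25
  O₂: 3625 − 6.5(207.8) = 2275
  N₂: 13640 (inert)
  CO₂: 0 + 4(207.8) = 831
  H₂O: 0 + 5(207.8) = 1039
Total out = 65.25 + 2275 + 13640 + 831 + 1039 = 17850 kmol.

17800 kmol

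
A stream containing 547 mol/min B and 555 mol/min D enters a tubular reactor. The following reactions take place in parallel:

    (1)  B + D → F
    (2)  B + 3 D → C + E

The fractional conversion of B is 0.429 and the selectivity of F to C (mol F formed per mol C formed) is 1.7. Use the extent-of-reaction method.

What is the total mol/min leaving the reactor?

780 mol/min

Conversion of B: B consumed = 0.429 × 547 = 234.7 mol/min = 1ξ₁ + 1ξ₂.
Selectivity: 1ξ₁ / (1ξ₂) = 1.7 → ξ₁ = 1.7 ξ₂.
Substitute: (1·1.7 + 1) ξ₂ = 234.7 → ξ₂ = 86.91 mol/min, ξ₁ = 147.8 mol/min.
Outlet amounts (n = n₀ + Σ ν·ξ):
  B: 547 − 1(147.8) − 1(86.91) = 312.3
  D: 555 − 1(147.8) − 3(86.91) = 146.5
  F: 0 + 1(147.8) = 147.8
  C: 0 + 1(86.91) = 86.91
  E: 0 + 1(86.91) = 86.91
Total out = 312.3 + 146.5 + 147.8 + 86.91 + 86.91 = 780.4 mol/min.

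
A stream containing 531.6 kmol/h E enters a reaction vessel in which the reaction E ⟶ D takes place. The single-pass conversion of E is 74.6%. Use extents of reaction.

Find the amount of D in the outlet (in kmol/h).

E reacted = 0.746 × 531.6 = 396.6 kmol/h; ν_E = −1, so ξ = 396.6/1 = 396.6 kmol/h.
Outlet amounts (n = n₀ + ν ξ):
  E: 531.6 − 1(396.6) = 135
  D: 0 + 1(396.6) = 396.6

397 kmol/h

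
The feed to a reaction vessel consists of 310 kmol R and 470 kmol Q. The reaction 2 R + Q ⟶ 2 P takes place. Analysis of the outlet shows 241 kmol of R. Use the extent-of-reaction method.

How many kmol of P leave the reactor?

For R: n = n₀ − 2ξ → 241 = 310 − 2ξ, giving ξ = 34.5 kmol.
Outlet amounts (n = n₀ + ν ξ):
  R: 310 − 2(34.5) = 241
  Q: 470 − 1(34.5) = 435.5
  P: 0 + 2(34.5) = 69

69 kmol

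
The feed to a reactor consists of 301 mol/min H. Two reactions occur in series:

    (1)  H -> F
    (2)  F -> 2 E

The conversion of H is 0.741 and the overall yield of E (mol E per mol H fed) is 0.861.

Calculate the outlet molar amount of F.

93.5 mol/min

Conversion of H: H consumed = 1ξ₁ = 0.741 × 301 → ξ₁ = 223 mol/min.
Yield of E: 2ξ₂ / 301 = 0.861 → ξ₂ = 129.6 mol/min.
Outlet amounts (n = n₀ + Σ ν·ξ):
  H: 301 − 1(223) = 77.96
  F: 0 + 1(223) − 1(129.6) = 93.46
  E: 0 + 2(129.6) = 259.2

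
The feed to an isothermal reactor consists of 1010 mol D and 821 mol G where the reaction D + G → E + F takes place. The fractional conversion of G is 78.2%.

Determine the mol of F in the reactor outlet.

642 mol

G reacted = 0.782 × 821 = 642 mol; ν_G = −1, so ξ = 642/1 = 642 mol.
Outlet amounts (n = n₀ + ν ξ):
  D: 1010 − 1(642) = 368
  G: 821 − 1(642) = 179
  E: 0 + 1(642) = 642
  F: 0 + 1(642) = 642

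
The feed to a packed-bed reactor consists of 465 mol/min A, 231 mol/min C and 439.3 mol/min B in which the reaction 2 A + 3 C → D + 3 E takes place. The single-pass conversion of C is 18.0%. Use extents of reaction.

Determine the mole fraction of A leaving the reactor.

0.39

C reacted = 0.18 × 231 = 41.58 mol/min; ν_C = −3, so ξ = 41.58/3 = 13.86 mol/min.
Outlet amounts (n = n₀ + ν ξ):
  A: 465 − 2(13.86) = 437.3
  C: 231 − 3(13.86) = 189.4
  D: 0 + 1(13.86) = 13.86
  E: 0 + 3(13.86) = 41.58
  B: 439.3 (inert)
Total out = 1121 mol/min; y_A = 437.3 / 1121 = 0.3899.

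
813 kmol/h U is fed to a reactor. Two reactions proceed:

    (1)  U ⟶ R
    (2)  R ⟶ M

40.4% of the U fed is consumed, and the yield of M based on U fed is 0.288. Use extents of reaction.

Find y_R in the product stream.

0.116

Conversion of U: U consumed = 1ξ₁ = 0.404 × 813 → ξ₁ = 328.5 kmol/h.
Yield of M: 1ξ₂ / 813 = 0.288 → ξ₂ = 234.1 kmol/h.
Outlet amounts (n = n₀ + Σ ν·ξ):
  U: 813 − 1(328.5) = 484.5
  R: 0 + 1(328.5) − 1(234.1) = 94.31
  M: 0 + 1(234.1) = 234.1
Total out = 813 kmol/h; y_R = 94.31 / 813 = 0.116.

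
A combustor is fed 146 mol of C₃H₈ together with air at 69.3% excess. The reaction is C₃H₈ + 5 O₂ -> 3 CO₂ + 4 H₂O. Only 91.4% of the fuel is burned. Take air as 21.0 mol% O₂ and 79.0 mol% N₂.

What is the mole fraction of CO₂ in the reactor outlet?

0.0649

Stoichiometric O₂ = 5 × 146 = 730 mol; O₂ fed = 730 × 1.693 = 1236 mol.
N₂ fed = 1236 × 79/21 = 4649 mol.
Fuel reacted = 0.914 × 146 → ξ = 133.4 mol.
Outlet (n = n₀ + ν ξ):
  C₃H₈: 146 − 1(133.4) = 12.56
  O₂: 1236 − 5(133.4) = 568.7
  N₂: 4649 (inert)
  CO₂: 0 + 3(133.4) = 400.3
  H₂O: 0 + 4(133.4) = 533.8
Total out = 6165 mol; y_CO₂ = 400.3 / 6165 = 0.06494.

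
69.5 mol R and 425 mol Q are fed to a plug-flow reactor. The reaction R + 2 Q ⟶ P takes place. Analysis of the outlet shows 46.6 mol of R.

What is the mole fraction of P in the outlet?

For R: n = n₀ − 1ξ → 46.6 = 69.5 − 1ξ, giving ξ = 22.9 mol.
Outlet amounts (n = n₀ + ν ξ):
  R: 69.5 − 1(22.9) = 46.6
  Q: 425 − 2(22.9) = 379.2
  P: 0 + 1(22.9) = 22.9
Total out = 448.7 mol; y_P = 22.9 / 448.7 = 0.05104.

0.051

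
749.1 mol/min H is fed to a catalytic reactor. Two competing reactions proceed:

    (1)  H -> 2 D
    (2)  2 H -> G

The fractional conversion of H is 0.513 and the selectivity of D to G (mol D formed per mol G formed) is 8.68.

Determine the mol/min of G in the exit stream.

Conversion of H: H consumed = 0.513 × 749.1 = 384.3 mol/min = 1ξ₁ + 2ξ₂.
Selectivity: 2ξ₁ / (1ξ₂) = 8.68 → ξ₁ = 4.34 ξ₂.
Substitute: (1·4.34 + 2) ξ₂ = 384.3 → ξ₂ = 60.61 mol/min, ξ₁ = 263.1 mol/min.
Outlet amounts (n = n₀ + Σ ν·ξ):
  H: 749.1 − 1(263.1) − 2(60.61) = 364.8
  D: 0 + 2(263.1) = 526.1
  G: 0 + 1(60.61) = 60.61

60.6 mol/min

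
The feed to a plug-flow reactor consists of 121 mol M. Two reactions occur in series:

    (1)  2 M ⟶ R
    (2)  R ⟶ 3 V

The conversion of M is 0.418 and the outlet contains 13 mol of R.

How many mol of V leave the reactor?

Conversion of M: M consumed = 2ξ₁ = 0.418 × 121 → ξ₁ = 25.29 mol.
R balance: n_R = 0 + 1ξ₁ − 1ξ₂ = 13 → ξ₂ = (1·25.29 − 13)/1 = 12.29 mol.
Outlet amounts (n = n₀ + Σ ν·ξ):
  M: 121 − 2(25.29) = 70.42
  R: 0 + 1(25.29) − 1(12.29) = 13
  V: 0 + 3(12.29) = 36.87

36.9 mol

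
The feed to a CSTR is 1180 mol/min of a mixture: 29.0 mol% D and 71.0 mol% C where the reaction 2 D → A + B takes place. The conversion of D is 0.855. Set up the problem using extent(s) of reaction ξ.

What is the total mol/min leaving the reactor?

1180 mol/min

D reacted = 0.855 × 342.2 = 292.6 mol/min; ν_D = −2, so ξ = 292.6/2 = 146.3 mol/min.
Outlet amounts (n = n₀ + ν ξ):
  D: 342.2 − 2(146.3) = 49.62
  A: 0 + 1(146.3) = 146.3
  B: 0 + 1(146.3) = 146.3
  C: 837.8 (inert)
Total out = 49.62 + 146.3 + 146.3 + 837.8 = 1180 mol/min.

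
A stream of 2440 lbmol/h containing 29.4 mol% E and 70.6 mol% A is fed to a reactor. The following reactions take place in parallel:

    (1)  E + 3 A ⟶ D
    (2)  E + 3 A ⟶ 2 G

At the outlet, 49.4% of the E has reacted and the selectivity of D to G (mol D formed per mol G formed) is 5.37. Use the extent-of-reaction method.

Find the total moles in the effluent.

1410 lbmol/h

Conversion of E: E consumed = 0.494 × 717.4 = 354.4 lbmol/h = 1ξ₁ + 1ξ₂.
Selectivity: 1ξ₁ / (2ξ₂) = 5.37 → ξ₁ = 10.74 ξ₂.
Substitute: (1·10.74 + 1) ξ₂ = 354.4 → ξ₂ = 30.19 lbmol/h, ξ₁ = 324.2 lbmol/h.
Outlet amounts (n = n₀ + Σ ν·ξ):
  E: 717.4 − 1(324.2) − 1(30.19) = 363
  A: 1723 − 3(324.2) − 3(30.19) = 659.5
  D: 0 + 1(324.2) = 324.2
  G: 0 + 2(30.19) = 60.37
Total out = 363 + 659.5 + 324.2 + 60.37 = 1407 lbmol/h.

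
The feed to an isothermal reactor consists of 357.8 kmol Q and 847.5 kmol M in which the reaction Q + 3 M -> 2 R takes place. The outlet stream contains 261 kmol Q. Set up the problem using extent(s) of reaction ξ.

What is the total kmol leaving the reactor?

1010 kmol

For Q: n = n₀ − 1ξ → 261 = 357.8 − 1ξ, giving ξ = 96.8 kmol.
Outlet amounts (n = n₀ + ν ξ):
  Q: 357.8 − 1(96.8) = 261
  M: 847.5 − 3(96.8) = 557.1
  R: 0 + 2(96.8) = 193.6
Total out = 261 + 557.1 + 193.6 = 1012 kmol.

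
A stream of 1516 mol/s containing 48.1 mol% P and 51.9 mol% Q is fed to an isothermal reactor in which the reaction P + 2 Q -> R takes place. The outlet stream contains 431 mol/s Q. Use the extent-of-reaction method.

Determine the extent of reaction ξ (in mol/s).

ξ = 178 mol/s

For Q: n = n₀ − 2ξ → 431 = 786.8 − 2ξ, giving ξ = 177.9 mol/s.
Outlet amounts (n = n₀ + ν ξ):
  P: 729.2 − 1(177.9) = 551.3
  Q: 786.8 − 2(177.9) = 431
  R: 0 + 1(177.9) = 177.9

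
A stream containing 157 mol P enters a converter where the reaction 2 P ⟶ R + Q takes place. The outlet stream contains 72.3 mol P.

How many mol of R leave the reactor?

For P: n = n₀ − 2ξ → 72.3 = 157 − 2ξ, giving ξ = 42.35 mol.
Outlet amounts (n = n₀ + ν ξ):
  P: 157 − 2(42.35) = 72.3
  R: 0 + 1(42.35) = 42.35
  Q: 0 + 1(42.35) = 42.35

42.4 mol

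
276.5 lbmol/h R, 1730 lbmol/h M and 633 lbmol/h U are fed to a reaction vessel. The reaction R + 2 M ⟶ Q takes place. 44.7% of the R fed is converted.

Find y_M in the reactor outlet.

R reacted = 0.447 × 276.5 = 123.6 lbmol/h; ν_R = −1, so ξ = 123.6/1 = 123.6 lbmol/h.
Outlet amounts (n = n₀ + ν ξ):
  R: 276.5 − 1(123.6) = 152.9
  M: 1730 − 2(123.6) = 1483
  Q: 0 + 1(123.6) = 123.6
  U: 633 (inert)
Total out = 2392 lbmol/h; y_M = 1483 / 2392 = 0.6198.

0.62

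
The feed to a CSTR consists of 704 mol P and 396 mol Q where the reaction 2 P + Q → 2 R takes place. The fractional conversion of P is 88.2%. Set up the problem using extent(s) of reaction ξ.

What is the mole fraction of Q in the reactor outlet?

P reacted = 0.882 × 704 = 620.9 mol; ν_P = −2, so ξ = 620.9/2 = 310.5 mol.
Outlet amounts (n = n₀ + ν ξ):
  P: 704 − 2(310.5) = 83.07
  Q: 396 − 1(310.5) = 85.54
  R: 0 + 2(310.5) = 620.9
Total out = 789.5 mol; y_Q = 85.54 / 789.5 = 0.1083.

0.108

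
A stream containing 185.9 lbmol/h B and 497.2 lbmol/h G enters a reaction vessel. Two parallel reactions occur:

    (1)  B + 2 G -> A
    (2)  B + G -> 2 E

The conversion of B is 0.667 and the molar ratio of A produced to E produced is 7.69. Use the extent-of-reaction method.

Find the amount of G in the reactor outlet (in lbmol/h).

Conversion of B: B consumed = 0.667 × 185.9 = 124 lbmol/h = 1ξ₁ + 1ξ₂.
Selectivity: 1ξ₁ / (2ξ₂) = 7.69 → ξ₁ = 15.38 ξ₂.
Substitute: (1·15.38 + 1) ξ₂ = 124 → ξ₂ = 7.57 lbmol/h, ξ₁ = 116.4 lbmol/h.
Outlet amounts (n = n₀ + Σ ν·ξ):
  B: 185.9 − 1(116.4) − 1(7.57) = 61.9
  G: 497.2 − 2(116.4) − 1(7.57) = 256.8
  A: 0 + 1(116.4) = 116.4
  E: 0 + 2(7.57) = 15.14

257 lbmol/h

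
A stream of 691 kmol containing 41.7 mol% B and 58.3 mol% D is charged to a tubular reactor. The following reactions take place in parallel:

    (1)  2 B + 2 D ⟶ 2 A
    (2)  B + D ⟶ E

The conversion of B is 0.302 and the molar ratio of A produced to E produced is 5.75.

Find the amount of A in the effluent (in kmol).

Conversion of B: B consumed = 0.302 × 288.1 = 87.02 kmol = 2ξ₁ + 1ξ₂.
Selectivity: 2ξ₁ / (1ξ₂) = 5.75 → ξ₁ = 2.875 ξ₂.
Substitute: (2·2.875 + 1) ξ₂ = 87.02 → ξ₂ = 12.89 kmol, ξ₁ = 37.06 kmol.
Outlet amounts (n = n₀ + Σ ν·ξ):
  B: 288.1 − 2(37.06) − 1(12.89) = 201.1
  D: 402.9 − 2(37.06) − 1(12.89) = 315.8
  A: 0 + 2(37.06) = 74.13
  E: 0 + 1(12.89) = 12.89

74.1 kmol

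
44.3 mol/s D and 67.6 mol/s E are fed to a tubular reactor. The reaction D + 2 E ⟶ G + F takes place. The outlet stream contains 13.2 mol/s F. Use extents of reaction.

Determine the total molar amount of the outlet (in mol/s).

98.7 mol/s

For F: n = n₀ + 1ξ → 13.2 = 0 + 1ξ, giving ξ = 13.2 mol/s.
Outlet amounts (n = n₀ + ν ξ):
  D: 44.3 − 1(13.2) = 31.1
  E: 67.6 − 2(13.2) = 41.2
  G: 0 + 1(13.2) = 13.2
  F: 0 + 1(13.2) = 13.2
Total out = 31.1 + 41.2 + 13.2 + 13.2 = 98.7 mol/s.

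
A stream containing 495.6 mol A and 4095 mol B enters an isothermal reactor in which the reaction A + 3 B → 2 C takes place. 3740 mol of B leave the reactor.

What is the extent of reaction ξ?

For B: n = n₀ − 3ξ → 3740 = 4095 − 3ξ, giving ξ = 118.3 mol.
Outlet amounts (n = n₀ + ν ξ):
  A: 495.6 − 1(118.3) = 377.3
  B: 4095 − 3(118.3) = 3740
  C: 0 + 2(118.3) = 236.7

ξ = 118 mol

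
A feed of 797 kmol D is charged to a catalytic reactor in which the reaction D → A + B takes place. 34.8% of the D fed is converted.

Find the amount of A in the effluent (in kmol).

D reacted = 0.348 × 797 = 277.4 kmol; ν_D = −1, so ξ = 277.4/1 = 277.4 kmol.
Outlet amounts (n = n₀ + ν ξ):
  D: 797 − 1(277.4) = 519.6
  A: 0 + 1(277.4) = 277.4
  B: 0 + 1(277.4) = 277.4

277 kmol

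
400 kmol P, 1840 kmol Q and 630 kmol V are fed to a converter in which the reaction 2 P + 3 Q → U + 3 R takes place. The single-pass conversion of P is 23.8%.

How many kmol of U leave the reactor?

P reacted = 0.238 × 400 = 95.2 kmol; ν_P = −2, so ξ = 95.2/2 = 47.6 kmol.
Outlet amounts (n = n₀ + ν ξ):
  P: 400 − 2(47.6) = 304.8
  Q: 1840 − 3(47.6) = 1697
  U: 0 + 1(47.6) = 47.6
  R: 0 + 3(47.6) = 142.8
  V: 630 (inert)

47.6 kmol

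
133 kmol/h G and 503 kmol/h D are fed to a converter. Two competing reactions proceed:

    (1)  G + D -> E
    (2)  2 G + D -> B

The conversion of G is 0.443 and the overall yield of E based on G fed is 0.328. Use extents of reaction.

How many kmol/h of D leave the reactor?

452 kmol/h

Yield of E: 1ξ₁ / 133 = 0.328 → ξ₁ = 43.62 kmol/h.
Conversion of G: 1ξ₁ + 2ξ₂ = 0.443 × 133 = 58.92 → ξ₂ = 7.648 kmol/h.
Outlet amounts (n = n₀ + Σ ν·ξ):
  G: 133 − 1(43.62) − 2(7.648) = 74.08
  D: 503 − 1(43.62) − 1(7.648) = 451.7
  E: 0 + 1(43.62) = 43.62
  B: 0 + 1(7.648) = 7.648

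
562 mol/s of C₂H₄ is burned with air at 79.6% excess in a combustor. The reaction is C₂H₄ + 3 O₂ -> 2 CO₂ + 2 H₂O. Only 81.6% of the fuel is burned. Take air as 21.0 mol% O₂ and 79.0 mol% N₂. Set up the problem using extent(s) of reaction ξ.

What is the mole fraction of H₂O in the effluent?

Stoichiometric O₂ = 3 × 562 = 1686 mol/s; O₂ fed = 1686 × 1.796 = 3028 mol/s.
N₂ fed = 3028 × 79/21 = 11390 mol/s.
Fuel reacted = 0.816 × 562 → ξ = 458.6 mol/s.
Outlet (n = n₀ + ν ξ):
  C₂H₄: 562 − 1(458.6) = 103.4
  O₂: 3028 − 3(458.6) = 1652
  N₂: 11390 (inert)
  CO₂: 0 + 2(458.6) = 917.2
  H₂O: 0 + 2(458.6) = 917.2
Total out = 14980 mol/s; y_H₂O = 917.2 / 14980 = 0.06122.

0.0612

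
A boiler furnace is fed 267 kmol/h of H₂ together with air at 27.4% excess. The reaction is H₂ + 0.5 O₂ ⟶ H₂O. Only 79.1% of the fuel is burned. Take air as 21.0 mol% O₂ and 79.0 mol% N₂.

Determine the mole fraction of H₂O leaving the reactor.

0.217

Stoichiometric O₂ = 0.5 × 267 = 133.5 kmol/h; O₂ fed = 133.5 × 1.274 = 170.1 kmol/h.
N₂ fed = 170.1 × 79/21 = 639.8 kmol/h.
Fuel reacted = 0.791 × 267 → ξ = 211.2 kmol/h.
Outlet (n = n₀ + ν ξ):
  H₂: 267 − 1(211.2) = 55.8
  O₂: 170.1 − 0.5(211.2) = 64.48
  N₂: 639.8 (inert)
  H₂O: 0 + 1(211.2) = 211.2
Total out = 971.3 kmol/h; y_H₂O = 211.2 / 971.3 = 0.2174.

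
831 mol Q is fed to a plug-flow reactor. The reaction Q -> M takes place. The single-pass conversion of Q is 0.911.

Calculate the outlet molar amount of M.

Q reacted = 0.911 × 831 = 757 mol; ν_Q = −1, so ξ = 757/1 = 757 mol.
Outlet amounts (n = n₀ + ν ξ):
  Q: 831 − 1(757) = 73.96
  M: 0 + 1(757) = 757

757 mol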